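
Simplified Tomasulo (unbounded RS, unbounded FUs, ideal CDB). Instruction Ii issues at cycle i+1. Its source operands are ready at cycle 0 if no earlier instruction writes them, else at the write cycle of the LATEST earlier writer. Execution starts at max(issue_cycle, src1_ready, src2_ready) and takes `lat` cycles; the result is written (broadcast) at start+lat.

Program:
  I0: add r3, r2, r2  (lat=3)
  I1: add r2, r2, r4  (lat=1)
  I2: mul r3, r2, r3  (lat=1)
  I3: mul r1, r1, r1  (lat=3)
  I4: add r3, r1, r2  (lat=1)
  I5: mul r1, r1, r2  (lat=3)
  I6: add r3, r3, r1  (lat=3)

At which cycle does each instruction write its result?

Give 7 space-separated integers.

Answer: 4 3 5 7 8 10 13

Derivation:
I0 add r3: issue@1 deps=(None,None) exec_start@1 write@4
I1 add r2: issue@2 deps=(None,None) exec_start@2 write@3
I2 mul r3: issue@3 deps=(1,0) exec_start@4 write@5
I3 mul r1: issue@4 deps=(None,None) exec_start@4 write@7
I4 add r3: issue@5 deps=(3,1) exec_start@7 write@8
I5 mul r1: issue@6 deps=(3,1) exec_start@7 write@10
I6 add r3: issue@7 deps=(4,5) exec_start@10 write@13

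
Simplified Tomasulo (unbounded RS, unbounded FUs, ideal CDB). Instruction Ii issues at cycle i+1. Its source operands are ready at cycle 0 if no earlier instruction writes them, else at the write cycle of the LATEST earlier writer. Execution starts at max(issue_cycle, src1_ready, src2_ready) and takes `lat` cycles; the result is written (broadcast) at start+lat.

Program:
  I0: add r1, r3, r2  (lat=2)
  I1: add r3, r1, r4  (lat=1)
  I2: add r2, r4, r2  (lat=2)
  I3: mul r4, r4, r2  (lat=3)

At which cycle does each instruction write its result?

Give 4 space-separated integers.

Answer: 3 4 5 8

Derivation:
I0 add r1: issue@1 deps=(None,None) exec_start@1 write@3
I1 add r3: issue@2 deps=(0,None) exec_start@3 write@4
I2 add r2: issue@3 deps=(None,None) exec_start@3 write@5
I3 mul r4: issue@4 deps=(None,2) exec_start@5 write@8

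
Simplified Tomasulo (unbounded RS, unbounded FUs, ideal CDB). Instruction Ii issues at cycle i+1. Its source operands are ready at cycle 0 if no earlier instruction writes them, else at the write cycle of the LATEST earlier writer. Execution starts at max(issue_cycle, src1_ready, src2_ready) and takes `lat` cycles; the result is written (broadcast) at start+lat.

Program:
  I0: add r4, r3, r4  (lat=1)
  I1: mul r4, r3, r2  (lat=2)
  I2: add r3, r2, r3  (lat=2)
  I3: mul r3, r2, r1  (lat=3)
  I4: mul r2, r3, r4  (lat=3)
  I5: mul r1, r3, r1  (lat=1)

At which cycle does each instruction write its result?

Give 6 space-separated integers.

I0 add r4: issue@1 deps=(None,None) exec_start@1 write@2
I1 mul r4: issue@2 deps=(None,None) exec_start@2 write@4
I2 add r3: issue@3 deps=(None,None) exec_start@3 write@5
I3 mul r3: issue@4 deps=(None,None) exec_start@4 write@7
I4 mul r2: issue@5 deps=(3,1) exec_start@7 write@10
I5 mul r1: issue@6 deps=(3,None) exec_start@7 write@8

Answer: 2 4 5 7 10 8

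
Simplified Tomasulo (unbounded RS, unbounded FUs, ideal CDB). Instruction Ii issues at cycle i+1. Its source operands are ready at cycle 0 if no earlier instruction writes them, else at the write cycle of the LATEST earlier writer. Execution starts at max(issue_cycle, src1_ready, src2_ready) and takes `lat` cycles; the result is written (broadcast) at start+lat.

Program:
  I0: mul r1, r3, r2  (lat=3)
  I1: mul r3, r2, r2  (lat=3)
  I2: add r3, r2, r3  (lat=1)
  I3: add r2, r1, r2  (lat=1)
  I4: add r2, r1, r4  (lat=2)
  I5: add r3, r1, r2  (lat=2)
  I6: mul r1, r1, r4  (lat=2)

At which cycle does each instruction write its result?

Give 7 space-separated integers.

Answer: 4 5 6 5 7 9 9

Derivation:
I0 mul r1: issue@1 deps=(None,None) exec_start@1 write@4
I1 mul r3: issue@2 deps=(None,None) exec_start@2 write@5
I2 add r3: issue@3 deps=(None,1) exec_start@5 write@6
I3 add r2: issue@4 deps=(0,None) exec_start@4 write@5
I4 add r2: issue@5 deps=(0,None) exec_start@5 write@7
I5 add r3: issue@6 deps=(0,4) exec_start@7 write@9
I6 mul r1: issue@7 deps=(0,None) exec_start@7 write@9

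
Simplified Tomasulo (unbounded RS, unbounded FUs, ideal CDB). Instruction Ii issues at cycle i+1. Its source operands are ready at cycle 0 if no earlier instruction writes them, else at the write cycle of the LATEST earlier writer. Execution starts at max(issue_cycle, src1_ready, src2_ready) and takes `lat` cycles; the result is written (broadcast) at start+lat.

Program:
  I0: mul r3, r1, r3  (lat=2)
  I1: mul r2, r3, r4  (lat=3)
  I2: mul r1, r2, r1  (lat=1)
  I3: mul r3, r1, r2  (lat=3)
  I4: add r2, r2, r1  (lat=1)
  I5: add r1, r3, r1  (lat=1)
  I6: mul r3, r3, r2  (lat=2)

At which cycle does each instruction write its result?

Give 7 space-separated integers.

I0 mul r3: issue@1 deps=(None,None) exec_start@1 write@3
I1 mul r2: issue@2 deps=(0,None) exec_start@3 write@6
I2 mul r1: issue@3 deps=(1,None) exec_start@6 write@7
I3 mul r3: issue@4 deps=(2,1) exec_start@7 write@10
I4 add r2: issue@5 deps=(1,2) exec_start@7 write@8
I5 add r1: issue@6 deps=(3,2) exec_start@10 write@11
I6 mul r3: issue@7 deps=(3,4) exec_start@10 write@12

Answer: 3 6 7 10 8 11 12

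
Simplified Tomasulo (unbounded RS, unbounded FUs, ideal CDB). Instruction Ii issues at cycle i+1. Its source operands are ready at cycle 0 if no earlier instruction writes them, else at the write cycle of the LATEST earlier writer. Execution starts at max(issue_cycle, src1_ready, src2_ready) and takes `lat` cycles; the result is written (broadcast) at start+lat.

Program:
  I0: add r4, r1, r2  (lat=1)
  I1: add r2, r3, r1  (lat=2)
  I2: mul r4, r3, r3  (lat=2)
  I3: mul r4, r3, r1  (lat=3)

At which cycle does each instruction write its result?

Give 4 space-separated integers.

Answer: 2 4 5 7

Derivation:
I0 add r4: issue@1 deps=(None,None) exec_start@1 write@2
I1 add r2: issue@2 deps=(None,None) exec_start@2 write@4
I2 mul r4: issue@3 deps=(None,None) exec_start@3 write@5
I3 mul r4: issue@4 deps=(None,None) exec_start@4 write@7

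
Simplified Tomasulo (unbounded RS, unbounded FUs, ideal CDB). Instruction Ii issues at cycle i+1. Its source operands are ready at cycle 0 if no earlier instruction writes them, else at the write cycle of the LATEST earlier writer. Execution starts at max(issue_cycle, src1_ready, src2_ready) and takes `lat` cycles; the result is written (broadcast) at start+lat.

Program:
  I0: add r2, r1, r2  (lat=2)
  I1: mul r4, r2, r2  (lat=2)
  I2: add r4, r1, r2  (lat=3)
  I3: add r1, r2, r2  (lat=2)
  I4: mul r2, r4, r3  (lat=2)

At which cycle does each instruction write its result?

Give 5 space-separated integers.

I0 add r2: issue@1 deps=(None,None) exec_start@1 write@3
I1 mul r4: issue@2 deps=(0,0) exec_start@3 write@5
I2 add r4: issue@3 deps=(None,0) exec_start@3 write@6
I3 add r1: issue@4 deps=(0,0) exec_start@4 write@6
I4 mul r2: issue@5 deps=(2,None) exec_start@6 write@8

Answer: 3 5 6 6 8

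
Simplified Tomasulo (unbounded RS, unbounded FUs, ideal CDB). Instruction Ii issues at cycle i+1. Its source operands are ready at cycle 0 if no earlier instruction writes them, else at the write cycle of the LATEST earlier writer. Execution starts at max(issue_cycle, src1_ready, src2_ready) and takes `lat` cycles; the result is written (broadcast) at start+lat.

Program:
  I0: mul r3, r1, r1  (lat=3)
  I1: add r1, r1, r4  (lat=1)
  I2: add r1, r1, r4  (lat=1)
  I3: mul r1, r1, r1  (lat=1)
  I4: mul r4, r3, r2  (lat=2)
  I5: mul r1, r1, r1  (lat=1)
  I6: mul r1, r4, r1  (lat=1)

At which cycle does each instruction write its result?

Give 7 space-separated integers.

I0 mul r3: issue@1 deps=(None,None) exec_start@1 write@4
I1 add r1: issue@2 deps=(None,None) exec_start@2 write@3
I2 add r1: issue@3 deps=(1,None) exec_start@3 write@4
I3 mul r1: issue@4 deps=(2,2) exec_start@4 write@5
I4 mul r4: issue@5 deps=(0,None) exec_start@5 write@7
I5 mul r1: issue@6 deps=(3,3) exec_start@6 write@7
I6 mul r1: issue@7 deps=(4,5) exec_start@7 write@8

Answer: 4 3 4 5 7 7 8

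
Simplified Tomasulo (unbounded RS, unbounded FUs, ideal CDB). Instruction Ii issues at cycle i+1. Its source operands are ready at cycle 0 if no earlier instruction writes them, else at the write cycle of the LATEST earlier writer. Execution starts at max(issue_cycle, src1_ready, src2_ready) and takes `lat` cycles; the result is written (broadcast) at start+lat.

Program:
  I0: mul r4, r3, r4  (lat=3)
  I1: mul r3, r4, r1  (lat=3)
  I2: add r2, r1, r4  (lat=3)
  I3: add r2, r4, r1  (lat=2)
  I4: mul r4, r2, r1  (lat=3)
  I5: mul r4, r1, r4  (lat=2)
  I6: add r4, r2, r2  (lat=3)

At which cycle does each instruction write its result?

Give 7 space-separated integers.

I0 mul r4: issue@1 deps=(None,None) exec_start@1 write@4
I1 mul r3: issue@2 deps=(0,None) exec_start@4 write@7
I2 add r2: issue@3 deps=(None,0) exec_start@4 write@7
I3 add r2: issue@4 deps=(0,None) exec_start@4 write@6
I4 mul r4: issue@5 deps=(3,None) exec_start@6 write@9
I5 mul r4: issue@6 deps=(None,4) exec_start@9 write@11
I6 add r4: issue@7 deps=(3,3) exec_start@7 write@10

Answer: 4 7 7 6 9 11 10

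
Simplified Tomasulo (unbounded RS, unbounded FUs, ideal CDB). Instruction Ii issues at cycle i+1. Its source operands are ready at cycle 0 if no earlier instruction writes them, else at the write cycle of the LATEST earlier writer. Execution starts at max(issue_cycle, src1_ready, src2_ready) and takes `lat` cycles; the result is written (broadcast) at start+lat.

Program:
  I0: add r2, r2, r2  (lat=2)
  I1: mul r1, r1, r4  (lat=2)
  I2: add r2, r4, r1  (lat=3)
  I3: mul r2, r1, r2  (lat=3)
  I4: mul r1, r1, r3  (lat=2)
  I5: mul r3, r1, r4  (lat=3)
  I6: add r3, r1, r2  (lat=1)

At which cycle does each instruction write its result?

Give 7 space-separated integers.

Answer: 3 4 7 10 7 10 11

Derivation:
I0 add r2: issue@1 deps=(None,None) exec_start@1 write@3
I1 mul r1: issue@2 deps=(None,None) exec_start@2 write@4
I2 add r2: issue@3 deps=(None,1) exec_start@4 write@7
I3 mul r2: issue@4 deps=(1,2) exec_start@7 write@10
I4 mul r1: issue@5 deps=(1,None) exec_start@5 write@7
I5 mul r3: issue@6 deps=(4,None) exec_start@7 write@10
I6 add r3: issue@7 deps=(4,3) exec_start@10 write@11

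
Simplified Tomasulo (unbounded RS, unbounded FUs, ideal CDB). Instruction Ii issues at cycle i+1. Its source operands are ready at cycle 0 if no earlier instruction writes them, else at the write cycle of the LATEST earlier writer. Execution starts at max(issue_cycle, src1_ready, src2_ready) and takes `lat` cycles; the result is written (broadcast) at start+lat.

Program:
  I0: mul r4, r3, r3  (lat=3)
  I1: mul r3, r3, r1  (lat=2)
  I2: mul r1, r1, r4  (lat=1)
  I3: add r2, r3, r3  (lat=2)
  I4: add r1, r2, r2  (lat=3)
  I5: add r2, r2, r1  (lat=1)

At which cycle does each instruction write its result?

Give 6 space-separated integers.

I0 mul r4: issue@1 deps=(None,None) exec_start@1 write@4
I1 mul r3: issue@2 deps=(None,None) exec_start@2 write@4
I2 mul r1: issue@3 deps=(None,0) exec_start@4 write@5
I3 add r2: issue@4 deps=(1,1) exec_start@4 write@6
I4 add r1: issue@5 deps=(3,3) exec_start@6 write@9
I5 add r2: issue@6 deps=(3,4) exec_start@9 write@10

Answer: 4 4 5 6 9 10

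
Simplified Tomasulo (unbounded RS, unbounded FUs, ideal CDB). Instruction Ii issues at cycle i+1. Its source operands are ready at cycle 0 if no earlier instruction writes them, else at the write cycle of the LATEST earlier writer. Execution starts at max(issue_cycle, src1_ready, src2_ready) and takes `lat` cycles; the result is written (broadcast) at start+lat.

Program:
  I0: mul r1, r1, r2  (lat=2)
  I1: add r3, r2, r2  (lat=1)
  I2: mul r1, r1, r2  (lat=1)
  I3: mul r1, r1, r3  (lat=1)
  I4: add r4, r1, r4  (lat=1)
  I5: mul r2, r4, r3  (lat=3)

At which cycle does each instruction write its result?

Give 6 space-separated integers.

Answer: 3 3 4 5 6 9

Derivation:
I0 mul r1: issue@1 deps=(None,None) exec_start@1 write@3
I1 add r3: issue@2 deps=(None,None) exec_start@2 write@3
I2 mul r1: issue@3 deps=(0,None) exec_start@3 write@4
I3 mul r1: issue@4 deps=(2,1) exec_start@4 write@5
I4 add r4: issue@5 deps=(3,None) exec_start@5 write@6
I5 mul r2: issue@6 deps=(4,1) exec_start@6 write@9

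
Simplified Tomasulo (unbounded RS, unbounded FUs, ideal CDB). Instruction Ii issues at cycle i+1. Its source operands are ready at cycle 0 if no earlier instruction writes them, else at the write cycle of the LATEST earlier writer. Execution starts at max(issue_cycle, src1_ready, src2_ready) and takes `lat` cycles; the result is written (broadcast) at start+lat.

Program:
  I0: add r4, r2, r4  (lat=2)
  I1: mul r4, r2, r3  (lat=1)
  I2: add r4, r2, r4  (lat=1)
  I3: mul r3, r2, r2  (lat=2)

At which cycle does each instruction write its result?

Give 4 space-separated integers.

I0 add r4: issue@1 deps=(None,None) exec_start@1 write@3
I1 mul r4: issue@2 deps=(None,None) exec_start@2 write@3
I2 add r4: issue@3 deps=(None,1) exec_start@3 write@4
I3 mul r3: issue@4 deps=(None,None) exec_start@4 write@6

Answer: 3 3 4 6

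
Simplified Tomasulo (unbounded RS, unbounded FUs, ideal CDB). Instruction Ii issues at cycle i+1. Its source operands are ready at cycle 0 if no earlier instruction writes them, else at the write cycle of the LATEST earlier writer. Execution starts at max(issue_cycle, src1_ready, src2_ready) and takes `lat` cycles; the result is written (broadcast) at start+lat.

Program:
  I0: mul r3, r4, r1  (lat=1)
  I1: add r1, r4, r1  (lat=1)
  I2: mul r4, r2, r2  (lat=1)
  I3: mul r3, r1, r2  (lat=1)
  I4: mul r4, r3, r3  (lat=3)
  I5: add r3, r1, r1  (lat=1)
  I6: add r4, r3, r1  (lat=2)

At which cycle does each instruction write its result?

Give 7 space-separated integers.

Answer: 2 3 4 5 8 7 9

Derivation:
I0 mul r3: issue@1 deps=(None,None) exec_start@1 write@2
I1 add r1: issue@2 deps=(None,None) exec_start@2 write@3
I2 mul r4: issue@3 deps=(None,None) exec_start@3 write@4
I3 mul r3: issue@4 deps=(1,None) exec_start@4 write@5
I4 mul r4: issue@5 deps=(3,3) exec_start@5 write@8
I5 add r3: issue@6 deps=(1,1) exec_start@6 write@7
I6 add r4: issue@7 deps=(5,1) exec_start@7 write@9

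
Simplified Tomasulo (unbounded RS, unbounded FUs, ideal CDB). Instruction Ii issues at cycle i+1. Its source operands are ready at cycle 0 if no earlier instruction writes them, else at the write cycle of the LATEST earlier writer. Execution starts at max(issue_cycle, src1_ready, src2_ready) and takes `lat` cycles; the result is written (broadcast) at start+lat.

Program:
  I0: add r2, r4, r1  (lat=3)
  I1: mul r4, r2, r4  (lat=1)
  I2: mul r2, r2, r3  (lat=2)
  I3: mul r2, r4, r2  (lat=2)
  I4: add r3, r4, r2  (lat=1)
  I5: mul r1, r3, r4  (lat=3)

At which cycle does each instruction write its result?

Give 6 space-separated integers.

I0 add r2: issue@1 deps=(None,None) exec_start@1 write@4
I1 mul r4: issue@2 deps=(0,None) exec_start@4 write@5
I2 mul r2: issue@3 deps=(0,None) exec_start@4 write@6
I3 mul r2: issue@4 deps=(1,2) exec_start@6 write@8
I4 add r3: issue@5 deps=(1,3) exec_start@8 write@9
I5 mul r1: issue@6 deps=(4,1) exec_start@9 write@12

Answer: 4 5 6 8 9 12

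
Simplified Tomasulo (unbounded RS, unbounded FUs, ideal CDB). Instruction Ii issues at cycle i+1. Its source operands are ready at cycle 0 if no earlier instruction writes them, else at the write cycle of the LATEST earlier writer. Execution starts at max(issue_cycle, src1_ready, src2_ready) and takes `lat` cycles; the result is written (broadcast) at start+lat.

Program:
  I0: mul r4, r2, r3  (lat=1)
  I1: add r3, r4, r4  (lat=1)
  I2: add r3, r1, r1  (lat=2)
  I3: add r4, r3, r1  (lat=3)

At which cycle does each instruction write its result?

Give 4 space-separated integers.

I0 mul r4: issue@1 deps=(None,None) exec_start@1 write@2
I1 add r3: issue@2 deps=(0,0) exec_start@2 write@3
I2 add r3: issue@3 deps=(None,None) exec_start@3 write@5
I3 add r4: issue@4 deps=(2,None) exec_start@5 write@8

Answer: 2 3 5 8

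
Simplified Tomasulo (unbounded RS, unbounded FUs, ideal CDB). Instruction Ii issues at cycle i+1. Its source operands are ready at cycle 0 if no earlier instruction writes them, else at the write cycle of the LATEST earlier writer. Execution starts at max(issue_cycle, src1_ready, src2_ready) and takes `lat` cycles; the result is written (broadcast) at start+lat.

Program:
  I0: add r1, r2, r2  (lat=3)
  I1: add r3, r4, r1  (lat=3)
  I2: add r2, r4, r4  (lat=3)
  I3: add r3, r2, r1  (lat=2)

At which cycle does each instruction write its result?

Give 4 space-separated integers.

Answer: 4 7 6 8

Derivation:
I0 add r1: issue@1 deps=(None,None) exec_start@1 write@4
I1 add r3: issue@2 deps=(None,0) exec_start@4 write@7
I2 add r2: issue@3 deps=(None,None) exec_start@3 write@6
I3 add r3: issue@4 deps=(2,0) exec_start@6 write@8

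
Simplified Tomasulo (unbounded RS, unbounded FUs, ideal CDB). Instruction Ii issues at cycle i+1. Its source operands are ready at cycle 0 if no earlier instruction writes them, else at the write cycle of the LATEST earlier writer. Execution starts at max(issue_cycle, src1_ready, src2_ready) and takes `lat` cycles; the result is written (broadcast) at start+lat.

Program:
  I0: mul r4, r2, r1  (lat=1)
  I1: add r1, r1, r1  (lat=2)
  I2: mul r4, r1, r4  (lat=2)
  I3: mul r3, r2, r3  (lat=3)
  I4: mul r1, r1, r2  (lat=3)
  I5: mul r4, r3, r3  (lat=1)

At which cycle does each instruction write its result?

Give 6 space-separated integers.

I0 mul r4: issue@1 deps=(None,None) exec_start@1 write@2
I1 add r1: issue@2 deps=(None,None) exec_start@2 write@4
I2 mul r4: issue@3 deps=(1,0) exec_start@4 write@6
I3 mul r3: issue@4 deps=(None,None) exec_start@4 write@7
I4 mul r1: issue@5 deps=(1,None) exec_start@5 write@8
I5 mul r4: issue@6 deps=(3,3) exec_start@7 write@8

Answer: 2 4 6 7 8 8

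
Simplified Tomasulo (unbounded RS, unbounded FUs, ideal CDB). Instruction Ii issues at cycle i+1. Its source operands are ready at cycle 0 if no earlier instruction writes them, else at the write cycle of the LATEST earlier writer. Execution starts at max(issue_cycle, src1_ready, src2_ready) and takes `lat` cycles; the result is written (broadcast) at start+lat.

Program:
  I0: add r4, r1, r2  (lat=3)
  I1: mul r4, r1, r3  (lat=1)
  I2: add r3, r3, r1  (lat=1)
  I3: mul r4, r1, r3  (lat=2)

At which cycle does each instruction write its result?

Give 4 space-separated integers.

Answer: 4 3 4 6

Derivation:
I0 add r4: issue@1 deps=(None,None) exec_start@1 write@4
I1 mul r4: issue@2 deps=(None,None) exec_start@2 write@3
I2 add r3: issue@3 deps=(None,None) exec_start@3 write@4
I3 mul r4: issue@4 deps=(None,2) exec_start@4 write@6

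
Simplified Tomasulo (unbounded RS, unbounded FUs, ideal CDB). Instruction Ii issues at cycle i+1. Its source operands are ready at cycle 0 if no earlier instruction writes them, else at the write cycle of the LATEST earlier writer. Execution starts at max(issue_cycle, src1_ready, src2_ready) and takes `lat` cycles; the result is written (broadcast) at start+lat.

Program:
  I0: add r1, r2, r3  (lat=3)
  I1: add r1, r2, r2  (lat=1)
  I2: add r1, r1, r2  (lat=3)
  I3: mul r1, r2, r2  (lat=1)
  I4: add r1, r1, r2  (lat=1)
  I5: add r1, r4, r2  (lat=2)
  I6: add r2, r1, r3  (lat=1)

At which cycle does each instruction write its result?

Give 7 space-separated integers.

Answer: 4 3 6 5 6 8 9

Derivation:
I0 add r1: issue@1 deps=(None,None) exec_start@1 write@4
I1 add r1: issue@2 deps=(None,None) exec_start@2 write@3
I2 add r1: issue@3 deps=(1,None) exec_start@3 write@6
I3 mul r1: issue@4 deps=(None,None) exec_start@4 write@5
I4 add r1: issue@5 deps=(3,None) exec_start@5 write@6
I5 add r1: issue@6 deps=(None,None) exec_start@6 write@8
I6 add r2: issue@7 deps=(5,None) exec_start@8 write@9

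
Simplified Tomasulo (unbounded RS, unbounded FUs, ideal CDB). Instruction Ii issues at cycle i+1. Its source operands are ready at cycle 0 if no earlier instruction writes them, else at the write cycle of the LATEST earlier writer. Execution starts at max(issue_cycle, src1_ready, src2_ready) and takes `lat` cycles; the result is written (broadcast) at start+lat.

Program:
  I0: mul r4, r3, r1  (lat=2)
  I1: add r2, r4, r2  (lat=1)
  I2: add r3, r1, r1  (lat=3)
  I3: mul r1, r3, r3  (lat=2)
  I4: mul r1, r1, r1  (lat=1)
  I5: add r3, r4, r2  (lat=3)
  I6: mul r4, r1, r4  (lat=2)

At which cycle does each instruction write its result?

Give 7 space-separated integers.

I0 mul r4: issue@1 deps=(None,None) exec_start@1 write@3
I1 add r2: issue@2 deps=(0,None) exec_start@3 write@4
I2 add r3: issue@3 deps=(None,None) exec_start@3 write@6
I3 mul r1: issue@4 deps=(2,2) exec_start@6 write@8
I4 mul r1: issue@5 deps=(3,3) exec_start@8 write@9
I5 add r3: issue@6 deps=(0,1) exec_start@6 write@9
I6 mul r4: issue@7 deps=(4,0) exec_start@9 write@11

Answer: 3 4 6 8 9 9 11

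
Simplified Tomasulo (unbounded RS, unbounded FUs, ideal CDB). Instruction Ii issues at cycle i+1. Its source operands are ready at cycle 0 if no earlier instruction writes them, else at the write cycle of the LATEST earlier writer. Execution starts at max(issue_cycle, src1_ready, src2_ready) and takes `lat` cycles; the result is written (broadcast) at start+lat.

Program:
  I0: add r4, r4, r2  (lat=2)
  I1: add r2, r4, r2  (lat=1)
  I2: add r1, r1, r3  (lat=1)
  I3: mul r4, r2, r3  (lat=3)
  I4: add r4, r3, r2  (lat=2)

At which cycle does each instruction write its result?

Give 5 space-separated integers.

Answer: 3 4 4 7 7

Derivation:
I0 add r4: issue@1 deps=(None,None) exec_start@1 write@3
I1 add r2: issue@2 deps=(0,None) exec_start@3 write@4
I2 add r1: issue@3 deps=(None,None) exec_start@3 write@4
I3 mul r4: issue@4 deps=(1,None) exec_start@4 write@7
I4 add r4: issue@5 deps=(None,1) exec_start@5 write@7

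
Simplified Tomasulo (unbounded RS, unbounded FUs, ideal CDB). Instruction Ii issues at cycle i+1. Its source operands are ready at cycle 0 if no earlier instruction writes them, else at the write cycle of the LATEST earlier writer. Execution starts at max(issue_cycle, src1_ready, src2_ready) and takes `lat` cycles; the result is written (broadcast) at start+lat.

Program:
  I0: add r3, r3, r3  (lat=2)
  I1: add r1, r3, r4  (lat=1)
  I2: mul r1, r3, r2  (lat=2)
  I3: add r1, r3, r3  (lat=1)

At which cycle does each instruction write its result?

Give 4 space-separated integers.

I0 add r3: issue@1 deps=(None,None) exec_start@1 write@3
I1 add r1: issue@2 deps=(0,None) exec_start@3 write@4
I2 mul r1: issue@3 deps=(0,None) exec_start@3 write@5
I3 add r1: issue@4 deps=(0,0) exec_start@4 write@5

Answer: 3 4 5 5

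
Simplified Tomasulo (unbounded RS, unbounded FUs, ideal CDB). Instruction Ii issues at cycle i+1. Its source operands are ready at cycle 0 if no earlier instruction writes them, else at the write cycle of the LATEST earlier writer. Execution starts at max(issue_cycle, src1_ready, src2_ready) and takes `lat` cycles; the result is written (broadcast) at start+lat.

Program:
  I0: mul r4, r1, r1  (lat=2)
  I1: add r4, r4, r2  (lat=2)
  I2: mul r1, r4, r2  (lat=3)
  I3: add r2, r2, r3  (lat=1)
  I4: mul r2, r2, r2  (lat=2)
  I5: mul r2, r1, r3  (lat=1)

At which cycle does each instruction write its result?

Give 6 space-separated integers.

Answer: 3 5 8 5 7 9

Derivation:
I0 mul r4: issue@1 deps=(None,None) exec_start@1 write@3
I1 add r4: issue@2 deps=(0,None) exec_start@3 write@5
I2 mul r1: issue@3 deps=(1,None) exec_start@5 write@8
I3 add r2: issue@4 deps=(None,None) exec_start@4 write@5
I4 mul r2: issue@5 deps=(3,3) exec_start@5 write@7
I5 mul r2: issue@6 deps=(2,None) exec_start@8 write@9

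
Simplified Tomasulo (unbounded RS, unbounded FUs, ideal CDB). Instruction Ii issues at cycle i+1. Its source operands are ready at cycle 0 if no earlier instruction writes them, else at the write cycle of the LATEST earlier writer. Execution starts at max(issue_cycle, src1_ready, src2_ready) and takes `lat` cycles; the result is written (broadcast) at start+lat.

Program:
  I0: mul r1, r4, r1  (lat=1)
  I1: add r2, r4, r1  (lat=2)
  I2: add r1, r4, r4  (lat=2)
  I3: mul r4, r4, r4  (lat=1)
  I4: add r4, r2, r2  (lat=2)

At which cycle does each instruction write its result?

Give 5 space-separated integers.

Answer: 2 4 5 5 7

Derivation:
I0 mul r1: issue@1 deps=(None,None) exec_start@1 write@2
I1 add r2: issue@2 deps=(None,0) exec_start@2 write@4
I2 add r1: issue@3 deps=(None,None) exec_start@3 write@5
I3 mul r4: issue@4 deps=(None,None) exec_start@4 write@5
I4 add r4: issue@5 deps=(1,1) exec_start@5 write@7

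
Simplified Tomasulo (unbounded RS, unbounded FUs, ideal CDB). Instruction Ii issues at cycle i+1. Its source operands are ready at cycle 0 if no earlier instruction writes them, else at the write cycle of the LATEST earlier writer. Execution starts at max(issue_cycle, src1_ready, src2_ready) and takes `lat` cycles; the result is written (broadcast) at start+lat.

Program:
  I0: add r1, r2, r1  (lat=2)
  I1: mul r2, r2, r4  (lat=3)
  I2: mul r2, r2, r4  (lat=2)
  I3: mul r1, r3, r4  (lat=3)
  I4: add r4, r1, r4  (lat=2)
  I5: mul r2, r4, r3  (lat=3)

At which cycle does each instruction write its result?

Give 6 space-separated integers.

I0 add r1: issue@1 deps=(None,None) exec_start@1 write@3
I1 mul r2: issue@2 deps=(None,None) exec_start@2 write@5
I2 mul r2: issue@3 deps=(1,None) exec_start@5 write@7
I3 mul r1: issue@4 deps=(None,None) exec_start@4 write@7
I4 add r4: issue@5 deps=(3,None) exec_start@7 write@9
I5 mul r2: issue@6 deps=(4,None) exec_start@9 write@12

Answer: 3 5 7 7 9 12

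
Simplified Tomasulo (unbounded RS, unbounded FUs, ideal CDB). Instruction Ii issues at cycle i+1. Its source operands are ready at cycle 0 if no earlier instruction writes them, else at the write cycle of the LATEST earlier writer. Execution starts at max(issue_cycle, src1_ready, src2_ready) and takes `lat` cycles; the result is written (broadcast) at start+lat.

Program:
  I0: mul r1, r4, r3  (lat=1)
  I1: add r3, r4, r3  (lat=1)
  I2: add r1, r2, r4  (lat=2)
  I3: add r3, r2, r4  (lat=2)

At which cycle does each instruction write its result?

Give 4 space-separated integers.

I0 mul r1: issue@1 deps=(None,None) exec_start@1 write@2
I1 add r3: issue@2 deps=(None,None) exec_start@2 write@3
I2 add r1: issue@3 deps=(None,None) exec_start@3 write@5
I3 add r3: issue@4 deps=(None,None) exec_start@4 write@6

Answer: 2 3 5 6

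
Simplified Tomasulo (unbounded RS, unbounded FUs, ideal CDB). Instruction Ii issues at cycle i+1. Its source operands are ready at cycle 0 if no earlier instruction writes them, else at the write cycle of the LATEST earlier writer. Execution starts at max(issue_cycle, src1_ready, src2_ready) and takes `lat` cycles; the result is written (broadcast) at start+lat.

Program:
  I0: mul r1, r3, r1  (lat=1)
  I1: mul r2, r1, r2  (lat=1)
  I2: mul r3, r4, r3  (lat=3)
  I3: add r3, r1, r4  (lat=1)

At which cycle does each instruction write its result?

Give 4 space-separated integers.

I0 mul r1: issue@1 deps=(None,None) exec_start@1 write@2
I1 mul r2: issue@2 deps=(0,None) exec_start@2 write@3
I2 mul r3: issue@3 deps=(None,None) exec_start@3 write@6
I3 add r3: issue@4 deps=(0,None) exec_start@4 write@5

Answer: 2 3 6 5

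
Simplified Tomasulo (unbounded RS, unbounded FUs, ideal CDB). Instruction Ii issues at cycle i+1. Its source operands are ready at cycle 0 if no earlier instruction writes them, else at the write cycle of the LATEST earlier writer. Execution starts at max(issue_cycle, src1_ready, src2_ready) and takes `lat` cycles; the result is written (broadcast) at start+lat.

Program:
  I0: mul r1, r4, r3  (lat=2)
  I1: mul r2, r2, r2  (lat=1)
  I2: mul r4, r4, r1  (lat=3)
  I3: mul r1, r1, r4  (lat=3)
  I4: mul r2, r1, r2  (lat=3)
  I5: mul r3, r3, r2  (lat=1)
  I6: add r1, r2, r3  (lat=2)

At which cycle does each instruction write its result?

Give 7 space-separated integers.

I0 mul r1: issue@1 deps=(None,None) exec_start@1 write@3
I1 mul r2: issue@2 deps=(None,None) exec_start@2 write@3
I2 mul r4: issue@3 deps=(None,0) exec_start@3 write@6
I3 mul r1: issue@4 deps=(0,2) exec_start@6 write@9
I4 mul r2: issue@5 deps=(3,1) exec_start@9 write@12
I5 mul r3: issue@6 deps=(None,4) exec_start@12 write@13
I6 add r1: issue@7 deps=(4,5) exec_start@13 write@15

Answer: 3 3 6 9 12 13 15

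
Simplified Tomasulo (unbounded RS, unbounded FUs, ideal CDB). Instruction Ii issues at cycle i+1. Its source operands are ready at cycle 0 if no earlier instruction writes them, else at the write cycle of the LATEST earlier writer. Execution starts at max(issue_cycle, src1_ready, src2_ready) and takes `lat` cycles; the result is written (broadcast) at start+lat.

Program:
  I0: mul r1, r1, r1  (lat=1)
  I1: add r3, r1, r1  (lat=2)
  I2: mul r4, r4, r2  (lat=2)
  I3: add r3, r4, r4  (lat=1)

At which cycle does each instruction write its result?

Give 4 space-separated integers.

I0 mul r1: issue@1 deps=(None,None) exec_start@1 write@2
I1 add r3: issue@2 deps=(0,0) exec_start@2 write@4
I2 mul r4: issue@3 deps=(None,None) exec_start@3 write@5
I3 add r3: issue@4 deps=(2,2) exec_start@5 write@6

Answer: 2 4 5 6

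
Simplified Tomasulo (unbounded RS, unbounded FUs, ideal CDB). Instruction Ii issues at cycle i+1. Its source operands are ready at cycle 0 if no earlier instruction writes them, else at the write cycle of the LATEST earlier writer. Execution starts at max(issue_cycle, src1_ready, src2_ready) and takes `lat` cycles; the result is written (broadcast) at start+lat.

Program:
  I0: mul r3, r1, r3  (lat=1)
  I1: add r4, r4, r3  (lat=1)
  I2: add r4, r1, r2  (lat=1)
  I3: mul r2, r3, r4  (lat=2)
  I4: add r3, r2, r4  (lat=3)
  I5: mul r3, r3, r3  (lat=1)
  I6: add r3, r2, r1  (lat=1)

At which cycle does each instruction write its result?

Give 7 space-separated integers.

I0 mul r3: issue@1 deps=(None,None) exec_start@1 write@2
I1 add r4: issue@2 deps=(None,0) exec_start@2 write@3
I2 add r4: issue@3 deps=(None,None) exec_start@3 write@4
I3 mul r2: issue@4 deps=(0,2) exec_start@4 write@6
I4 add r3: issue@5 deps=(3,2) exec_start@6 write@9
I5 mul r3: issue@6 deps=(4,4) exec_start@9 write@10
I6 add r3: issue@7 deps=(3,None) exec_start@7 write@8

Answer: 2 3 4 6 9 10 8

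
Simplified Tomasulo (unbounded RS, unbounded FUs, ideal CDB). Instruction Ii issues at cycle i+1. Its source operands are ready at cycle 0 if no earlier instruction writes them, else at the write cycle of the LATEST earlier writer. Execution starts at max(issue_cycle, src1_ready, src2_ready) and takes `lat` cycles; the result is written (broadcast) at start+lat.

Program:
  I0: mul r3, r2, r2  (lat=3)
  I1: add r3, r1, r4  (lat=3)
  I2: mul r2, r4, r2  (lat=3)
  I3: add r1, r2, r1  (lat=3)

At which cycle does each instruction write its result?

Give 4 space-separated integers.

Answer: 4 5 6 9

Derivation:
I0 mul r3: issue@1 deps=(None,None) exec_start@1 write@4
I1 add r3: issue@2 deps=(None,None) exec_start@2 write@5
I2 mul r2: issue@3 deps=(None,None) exec_start@3 write@6
I3 add r1: issue@4 deps=(2,None) exec_start@6 write@9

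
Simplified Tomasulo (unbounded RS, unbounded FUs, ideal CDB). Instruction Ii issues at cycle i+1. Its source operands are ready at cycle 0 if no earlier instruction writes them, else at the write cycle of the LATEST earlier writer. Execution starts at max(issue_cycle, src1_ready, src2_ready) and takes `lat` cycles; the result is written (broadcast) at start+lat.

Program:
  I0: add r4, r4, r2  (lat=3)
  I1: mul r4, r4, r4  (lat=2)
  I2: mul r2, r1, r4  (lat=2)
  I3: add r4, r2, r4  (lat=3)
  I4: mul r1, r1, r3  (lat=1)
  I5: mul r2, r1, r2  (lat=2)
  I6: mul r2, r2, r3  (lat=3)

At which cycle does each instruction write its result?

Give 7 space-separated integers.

I0 add r4: issue@1 deps=(None,None) exec_start@1 write@4
I1 mul r4: issue@2 deps=(0,0) exec_start@4 write@6
I2 mul r2: issue@3 deps=(None,1) exec_start@6 write@8
I3 add r4: issue@4 deps=(2,1) exec_start@8 write@11
I4 mul r1: issue@5 deps=(None,None) exec_start@5 write@6
I5 mul r2: issue@6 deps=(4,2) exec_start@8 write@10
I6 mul r2: issue@7 deps=(5,None) exec_start@10 write@13

Answer: 4 6 8 11 6 10 13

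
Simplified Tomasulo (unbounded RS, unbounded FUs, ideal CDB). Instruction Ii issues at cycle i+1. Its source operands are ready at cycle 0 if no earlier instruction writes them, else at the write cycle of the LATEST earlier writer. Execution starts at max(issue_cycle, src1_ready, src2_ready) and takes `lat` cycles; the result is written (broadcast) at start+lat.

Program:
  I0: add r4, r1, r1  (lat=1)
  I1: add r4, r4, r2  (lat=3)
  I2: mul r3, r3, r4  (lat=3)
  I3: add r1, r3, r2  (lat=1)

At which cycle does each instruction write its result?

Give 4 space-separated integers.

Answer: 2 5 8 9

Derivation:
I0 add r4: issue@1 deps=(None,None) exec_start@1 write@2
I1 add r4: issue@2 deps=(0,None) exec_start@2 write@5
I2 mul r3: issue@3 deps=(None,1) exec_start@5 write@8
I3 add r1: issue@4 deps=(2,None) exec_start@8 write@9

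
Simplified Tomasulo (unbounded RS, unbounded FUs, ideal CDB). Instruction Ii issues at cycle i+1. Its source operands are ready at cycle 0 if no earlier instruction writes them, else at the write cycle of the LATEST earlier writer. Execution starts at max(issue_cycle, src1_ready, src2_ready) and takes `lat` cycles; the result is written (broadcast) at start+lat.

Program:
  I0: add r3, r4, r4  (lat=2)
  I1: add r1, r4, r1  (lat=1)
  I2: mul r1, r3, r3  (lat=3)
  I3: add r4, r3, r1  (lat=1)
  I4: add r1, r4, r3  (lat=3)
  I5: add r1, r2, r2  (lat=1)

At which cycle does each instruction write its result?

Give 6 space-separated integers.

I0 add r3: issue@1 deps=(None,None) exec_start@1 write@3
I1 add r1: issue@2 deps=(None,None) exec_start@2 write@3
I2 mul r1: issue@3 deps=(0,0) exec_start@3 write@6
I3 add r4: issue@4 deps=(0,2) exec_start@6 write@7
I4 add r1: issue@5 deps=(3,0) exec_start@7 write@10
I5 add r1: issue@6 deps=(None,None) exec_start@6 write@7

Answer: 3 3 6 7 10 7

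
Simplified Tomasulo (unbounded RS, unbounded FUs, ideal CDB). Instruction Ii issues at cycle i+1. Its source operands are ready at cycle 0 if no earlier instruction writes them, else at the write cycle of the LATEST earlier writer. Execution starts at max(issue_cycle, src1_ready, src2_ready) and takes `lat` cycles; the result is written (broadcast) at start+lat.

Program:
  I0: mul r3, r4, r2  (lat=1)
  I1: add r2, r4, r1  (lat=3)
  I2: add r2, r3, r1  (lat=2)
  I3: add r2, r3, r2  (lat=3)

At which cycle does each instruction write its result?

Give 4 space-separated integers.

I0 mul r3: issue@1 deps=(None,None) exec_start@1 write@2
I1 add r2: issue@2 deps=(None,None) exec_start@2 write@5
I2 add r2: issue@3 deps=(0,None) exec_start@3 write@5
I3 add r2: issue@4 deps=(0,2) exec_start@5 write@8

Answer: 2 5 5 8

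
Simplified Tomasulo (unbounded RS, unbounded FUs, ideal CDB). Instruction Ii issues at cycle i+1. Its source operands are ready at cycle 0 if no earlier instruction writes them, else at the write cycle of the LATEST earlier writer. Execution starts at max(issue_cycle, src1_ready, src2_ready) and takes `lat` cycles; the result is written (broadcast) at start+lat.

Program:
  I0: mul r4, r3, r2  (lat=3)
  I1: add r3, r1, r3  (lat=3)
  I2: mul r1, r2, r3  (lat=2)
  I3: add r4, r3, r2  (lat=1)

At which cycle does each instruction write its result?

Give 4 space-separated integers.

Answer: 4 5 7 6

Derivation:
I0 mul r4: issue@1 deps=(None,None) exec_start@1 write@4
I1 add r3: issue@2 deps=(None,None) exec_start@2 write@5
I2 mul r1: issue@3 deps=(None,1) exec_start@5 write@7
I3 add r4: issue@4 deps=(1,None) exec_start@5 write@6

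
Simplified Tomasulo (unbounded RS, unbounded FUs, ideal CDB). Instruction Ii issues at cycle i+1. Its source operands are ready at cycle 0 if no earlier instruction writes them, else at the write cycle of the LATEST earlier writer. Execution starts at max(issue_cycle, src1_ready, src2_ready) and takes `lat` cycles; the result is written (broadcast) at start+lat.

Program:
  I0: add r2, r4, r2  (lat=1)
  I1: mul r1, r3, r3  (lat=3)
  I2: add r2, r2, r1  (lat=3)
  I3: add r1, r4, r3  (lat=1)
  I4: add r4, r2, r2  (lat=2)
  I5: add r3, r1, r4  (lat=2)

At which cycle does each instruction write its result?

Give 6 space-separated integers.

Answer: 2 5 8 5 10 12

Derivation:
I0 add r2: issue@1 deps=(None,None) exec_start@1 write@2
I1 mul r1: issue@2 deps=(None,None) exec_start@2 write@5
I2 add r2: issue@3 deps=(0,1) exec_start@5 write@8
I3 add r1: issue@4 deps=(None,None) exec_start@4 write@5
I4 add r4: issue@5 deps=(2,2) exec_start@8 write@10
I5 add r3: issue@6 deps=(3,4) exec_start@10 write@12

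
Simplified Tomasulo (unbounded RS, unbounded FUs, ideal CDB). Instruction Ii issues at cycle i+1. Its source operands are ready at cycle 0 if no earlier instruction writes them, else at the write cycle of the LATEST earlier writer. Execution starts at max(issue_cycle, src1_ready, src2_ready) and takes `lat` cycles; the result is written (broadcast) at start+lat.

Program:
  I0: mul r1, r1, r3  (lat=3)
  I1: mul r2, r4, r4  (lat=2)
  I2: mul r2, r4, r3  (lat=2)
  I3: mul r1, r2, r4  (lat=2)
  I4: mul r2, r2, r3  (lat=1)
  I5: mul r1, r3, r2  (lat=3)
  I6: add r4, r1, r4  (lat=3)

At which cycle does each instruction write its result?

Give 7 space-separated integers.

I0 mul r1: issue@1 deps=(None,None) exec_start@1 write@4
I1 mul r2: issue@2 deps=(None,None) exec_start@2 write@4
I2 mul r2: issue@3 deps=(None,None) exec_start@3 write@5
I3 mul r1: issue@4 deps=(2,None) exec_start@5 write@7
I4 mul r2: issue@5 deps=(2,None) exec_start@5 write@6
I5 mul r1: issue@6 deps=(None,4) exec_start@6 write@9
I6 add r4: issue@7 deps=(5,None) exec_start@9 write@12

Answer: 4 4 5 7 6 9 12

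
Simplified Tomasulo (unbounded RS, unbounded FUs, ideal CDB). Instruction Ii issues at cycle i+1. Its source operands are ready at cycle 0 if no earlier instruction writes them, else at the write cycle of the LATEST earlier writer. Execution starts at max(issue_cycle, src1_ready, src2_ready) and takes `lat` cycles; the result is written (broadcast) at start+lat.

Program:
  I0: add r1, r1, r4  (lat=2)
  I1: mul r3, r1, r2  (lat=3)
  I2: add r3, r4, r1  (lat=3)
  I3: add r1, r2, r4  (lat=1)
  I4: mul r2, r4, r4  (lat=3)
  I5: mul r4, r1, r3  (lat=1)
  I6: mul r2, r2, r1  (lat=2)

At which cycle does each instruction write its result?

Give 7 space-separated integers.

Answer: 3 6 6 5 8 7 10

Derivation:
I0 add r1: issue@1 deps=(None,None) exec_start@1 write@3
I1 mul r3: issue@2 deps=(0,None) exec_start@3 write@6
I2 add r3: issue@3 deps=(None,0) exec_start@3 write@6
I3 add r1: issue@4 deps=(None,None) exec_start@4 write@5
I4 mul r2: issue@5 deps=(None,None) exec_start@5 write@8
I5 mul r4: issue@6 deps=(3,2) exec_start@6 write@7
I6 mul r2: issue@7 deps=(4,3) exec_start@8 write@10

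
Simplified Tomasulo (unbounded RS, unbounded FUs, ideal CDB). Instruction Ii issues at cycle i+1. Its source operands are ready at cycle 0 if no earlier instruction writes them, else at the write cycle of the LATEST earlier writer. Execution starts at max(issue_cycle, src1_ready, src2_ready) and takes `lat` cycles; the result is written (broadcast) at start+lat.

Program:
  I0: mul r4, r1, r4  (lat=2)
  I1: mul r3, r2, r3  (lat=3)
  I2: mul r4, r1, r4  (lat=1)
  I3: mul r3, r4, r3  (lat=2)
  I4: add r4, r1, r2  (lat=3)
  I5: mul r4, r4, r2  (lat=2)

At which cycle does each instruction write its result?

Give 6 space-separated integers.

Answer: 3 5 4 7 8 10

Derivation:
I0 mul r4: issue@1 deps=(None,None) exec_start@1 write@3
I1 mul r3: issue@2 deps=(None,None) exec_start@2 write@5
I2 mul r4: issue@3 deps=(None,0) exec_start@3 write@4
I3 mul r3: issue@4 deps=(2,1) exec_start@5 write@7
I4 add r4: issue@5 deps=(None,None) exec_start@5 write@8
I5 mul r4: issue@6 deps=(4,None) exec_start@8 write@10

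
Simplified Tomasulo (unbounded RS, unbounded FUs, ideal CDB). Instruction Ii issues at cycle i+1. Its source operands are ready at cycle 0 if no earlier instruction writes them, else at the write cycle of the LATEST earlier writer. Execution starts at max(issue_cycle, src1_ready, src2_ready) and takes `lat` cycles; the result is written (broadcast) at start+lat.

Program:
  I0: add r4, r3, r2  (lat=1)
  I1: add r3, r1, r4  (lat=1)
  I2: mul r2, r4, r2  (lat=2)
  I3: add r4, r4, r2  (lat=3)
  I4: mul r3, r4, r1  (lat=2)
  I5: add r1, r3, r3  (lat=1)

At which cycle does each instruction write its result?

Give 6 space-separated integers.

Answer: 2 3 5 8 10 11

Derivation:
I0 add r4: issue@1 deps=(None,None) exec_start@1 write@2
I1 add r3: issue@2 deps=(None,0) exec_start@2 write@3
I2 mul r2: issue@3 deps=(0,None) exec_start@3 write@5
I3 add r4: issue@4 deps=(0,2) exec_start@5 write@8
I4 mul r3: issue@5 deps=(3,None) exec_start@8 write@10
I5 add r1: issue@6 deps=(4,4) exec_start@10 write@11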